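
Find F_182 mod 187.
1

Matrix identity: Q^n = [[F_(n+1), F_n], [F_n, F_(n-1)]] with Q = [[1,1],[1,0]].
n = 182 = 10110110₂. Square-and-multiply, entries mod 187:
Q^1 = [[1,1],[1,0]]
Q^2 = (Q^1)² = [[2,1],[1,1]]
Q^5 = (Q^2)²·Q = [[8,5],[5,3]]
Q^11 = (Q^5)²·Q = [[144,89],[89,55]]
Q^22 = (Q^11)² = [[46,133],[133,100]]
Q^45 = (Q^22)²·Q = [[140,170],[170,157]]
Q^91 = (Q^45)²·Q = [[67,67],[67,0]]
Q^182 = (Q^91)² = [[2,1],[1,1]]
F_182 mod 187 = Q^182[0][1] = 1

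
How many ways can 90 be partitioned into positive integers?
56634173

p(n) counts ways to write n as a sum of positive integers (order ignored).
Euler's pentagonal recurrence: p(k) = p(k-1) + p(k-2) - p(k-5) - p(k-7) + p(k-12) + p(k-15) - ... (offsets j(3j∓1)/2, signs ++--, p(0)=1, p(<0)=0).
DP table for k = 0..89: p(0)=1, p(1)=1, p(2)=2, p(3)=3, p(4)=5, p(5)=7, p(6)=11, p(7)=15, p(8)=22, p(9)=30, p(10)=42, p(11)=56, p(12)=77, p(13)=101, p(14)=135, p(15)=176, p(16)=231, p(17)=297, p(18)=385, p(19)=490, p(20)=627, p(21)=792, p(22)=1002, p(23)=1255, p(24)=1575, p(25)=1958, p(26)=2436, p(27)=3010, p(28)=3718, p(29)=4565, p(30)=5604, p(31)=6842, p(32)=8349, p(33)=10143, p(34)=12310, p(35)=14883, p(36)=17977, p(37)=21637, p(38)=26015, p(39)=31185, p(40)=37338, p(41)=44583, p(42)=53174, p(43)=63261, p(44)=75175, p(45)=89134, p(46)=105558, p(47)=124754, p(48)=147273, p(49)=173525, p(50)=204226, p(51)=239943, p(52)=281589, p(53)=329931, p(54)=386155, p(55)=451276, p(56)=526823, p(57)=614154, p(58)=715220, p(59)=831820, p(60)=966467, p(61)=1121505, p(62)=1300156, p(63)=1505499, p(64)=1741630, p(65)=2012558, p(66)=2323520, p(67)=2679689, p(68)=3087735, p(69)=3554345, p(70)=4087968, p(71)=4697205, p(72)=5392783, p(73)=6185689, p(74)=7089500, p(75)=8118264, p(76)=9289091, p(77)=10619863, p(78)=12132164, p(79)=13848650, p(80)=15796476, p(81)=18004327, p(82)=20506255, p(83)=23338469, p(84)=26543660, p(85)=30167357, p(86)=34262962, p(87)=38887673, p(88)=44108109, p(89)=49995925.
Final step: p(90) = p(89) + p(88) - p(85) - p(83) + p(78) + p(75) - p(68) - p(64) + p(55) + p(50) - p(39) - p(33) + p(20) + p(13)
= 49995925 + 44108109 - 30167357 - 23338469 + 12132164 + 8118264 - 3087735 - 1741630 + 451276 + 204226 - 31185 - 10143 + 627 + 101
= 56634173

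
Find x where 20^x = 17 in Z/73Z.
69

Baby-step giant-step with step n = ⌈√73⌉ = 9.
Baby steps 20^j mod 73 (j:value) for j=0..8: 0:1, 1:20, 2:35, 3:43, 4:57, 5:45, 6:24, 7:42, 8:37.
Giant-step multiplier: 20^(-9) ≡ 20^(72-9) = 20^63 ≡ 22 (mod 73).
Giant steps γ_i = 17·22^i mod 73: γ_0=17, γ_1=9, γ_2=52, γ_3=49, γ_4=56, γ_5=64, γ_6=21, γ_7=24 (in table at j=6).
x = i·n + j = 7·9 + 6 = 69.
Check: 20^69 ≡ 17 (mod 73).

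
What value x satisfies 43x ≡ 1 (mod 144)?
67

gcd(43, 144) = 1, so the inverse exists.
Extended Euclidean algorithm on (144, 43):
144 = 3 × 43 + 15  ⟹  15 = (1)·144 + (-3)·43
43 = 2 × 15 + 13  ⟹  13 = (-2)·144 + (7)·43
15 = 1 × 13 + 2  ⟹  2 = (3)·144 + (-10)·43
13 = 6 × 2 + 1  ⟹  1 = (-20)·144 + (67)·43
So (67)·43 ≡ 1 (mod 144), i.e. 43^(-1) ≡ 67 (mod 144).
Check: 43 × 67 = 2881 ≡ 1 (mod 144)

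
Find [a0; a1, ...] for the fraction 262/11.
[23; 1, 4, 2]

Euclidean algorithm steps:
262 = 23 × 11 + 9
11 = 1 × 9 + 2
9 = 4 × 2 + 1
2 = 2 × 1 + 0
Continued fraction: [23; 1, 4, 2]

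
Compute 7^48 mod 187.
86

Repeated squaring. Binary of 48 = 110000.
7^1 ≡ 7 (mod 187); 7^2 ≡ 49 (mod 187); 7^4 ≡ 157 (mod 187); 7^8 ≡ 152 (mod 187); 7^16 ≡ 103 (mod 187); 7^32 ≡ 137 (mod 187)
7^48 = 7^16 × 7^32 ≡ 86 (mod 187)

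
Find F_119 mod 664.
641

Matrix identity: Q^n = [[F_(n+1), F_n], [F_n, F_(n-1)]] with Q = [[1,1],[1,0]].
n = 119 = 1110111₂. Square-and-multiply, entries mod 664:
Q^1 = [[1,1],[1,0]]
Q^3 = (Q^1)²·Q = [[3,2],[2,1]]
Q^7 = (Q^3)²·Q = [[21,13],[13,8]]
Q^14 = (Q^7)² = [[610,377],[377,233]]
Q^29 = (Q^14)²·Q = [[48,293],[293,419]]
Q^59 = (Q^29)²·Q = [[552,505],[505,47]]
Q^119 = (Q^59)²·Q = [[352,641],[641,375]]
F_119 mod 664 = Q^119[0][1] = 641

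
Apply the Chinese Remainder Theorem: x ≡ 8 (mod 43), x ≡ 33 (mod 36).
825

Using Chinese Remainder Theorem:
M = 43 × 36 = 1548
M1 = 36, M2 = 43
y1 = 36^(-1) mod 43 = 6
y2 = 43^(-1) mod 36 = 31
x = (8×36×6 + 33×43×31) mod 1548 = 825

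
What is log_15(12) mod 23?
18

Baby-step giant-step with step n = ⌈√23⌉ = 5.
Baby steps 15^j mod 23 (j:value) for j=0..4: 0:1, 1:15, 2:18, 3:17, 4:2.
Giant-step multiplier: 15^(-5) ≡ 15^(22-5) = 15^17 ≡ 10 (mod 23).
Giant steps γ_i = 12·10^i mod 23: γ_0=12, γ_1=5, γ_2=4, γ_3=17 (in table at j=3).
x = i·n + j = 3·5 + 3 = 18.
Check: 15^18 ≡ 12 (mod 23).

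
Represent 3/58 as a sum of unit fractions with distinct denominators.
1/20 + 1/580

Greedy algorithm:
3/58: ceiling(58/3) = 20, use 1/20
1/580: ceiling(580/1) = 580, use 1/580
Result: 3/58 = 1/20 + 1/580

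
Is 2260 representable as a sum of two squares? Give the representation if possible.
12² + 46² (a=12, b=46)

Factorization: 2260 = 2^2 × 5 × 113
By Fermat: n is sum of two squares iff every prime p ≡ 3 (mod 4) appears to even power.
All primes ≡ 3 (mod 4) appear to even power.
Search a = 0, 1, 2, … for 2260 - a² a perfect square: first hit at a = 12: 2260 - 144 = 2116 = 46².
2260 = 12² + 46² = 144 + 2116 ✓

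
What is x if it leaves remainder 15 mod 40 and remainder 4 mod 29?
1135

Using Chinese Remainder Theorem:
M = 40 × 29 = 1160
M1 = 29, M2 = 40
y1 = 29^(-1) mod 40 = 29
y2 = 40^(-1) mod 29 = 8
x = (15×29×29 + 4×40×8) mod 1160 = 1135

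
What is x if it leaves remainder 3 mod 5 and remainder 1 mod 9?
28

Using Chinese Remainder Theorem:
M = 5 × 9 = 45
M1 = 9, M2 = 5
y1 = 9^(-1) mod 5 = 4
y2 = 5^(-1) mod 9 = 2
x = (3×9×4 + 1×5×2) mod 45 = 28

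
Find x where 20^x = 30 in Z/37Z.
2

Baby-step giant-step with step n = ⌈√37⌉ = 7.
Baby steps 20^j mod 37 (j:value) for j=0..6: 0:1, 1:20, 2:30, 3:8, 4:12, 5:18, 6:27.
h = 30 is already in the table at j=2, so x = 2.
Check: 20^2 ≡ 30 (mod 37).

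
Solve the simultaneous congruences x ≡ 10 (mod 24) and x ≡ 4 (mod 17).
106

Using Chinese Remainder Theorem:
M = 24 × 17 = 408
M1 = 17, M2 = 24
y1 = 17^(-1) mod 24 = 17
y2 = 24^(-1) mod 17 = 5
x = (10×17×17 + 4×24×5) mod 408 = 106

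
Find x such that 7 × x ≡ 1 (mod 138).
79

gcd(7, 138) = 1, so the inverse exists.
Extended Euclidean algorithm on (138, 7):
138 = 19 × 7 + 5  ⟹  5 = (1)·138 + (-19)·7
7 = 1 × 5 + 2  ⟹  2 = (-1)·138 + (20)·7
5 = 2 × 2 + 1  ⟹  1 = (3)·138 + (-59)·7
So (-59)·7 ≡ 1 (mod 138), i.e. 7^(-1) ≡ -59 ≡ 79 (mod 138).
Check: 7 × 79 = 553 ≡ 1 (mod 138)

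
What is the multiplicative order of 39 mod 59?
58

59 is prime, so ord(39) divides φ(59) = 58.
Divisors of 58: 1, 2, 29, 58.
Repeated squaring: 39^1 ≡ 39, 39^2 ≡ 46, 39^4 ≡ 51, 39^8 ≡ 5, 39^16 ≡ 25, 39^32 ≡ 35 (mod 59).
Test 39^d mod 59 for each divisor d in increasing order:
39^1 ≡ 39
39^2 ≡ 46
39^29 = 39^16·39^8·39^4·39^1 ≡ 58
39^58 = 39^32·39^16·39^8·39^2 ≡ 1  ← first divisor giving 1
The order is 58.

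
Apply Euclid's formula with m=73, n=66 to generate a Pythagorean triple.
(973, 9636, 9685)

Euclid's formula: a = m² - n², b = 2mn, c = m² + n²
m = 73, n = 66
a = 73² - 66² = 5329 - 4356 = 973
b = 2 × 73 × 66 = 9636
c = 73² + 66² = 5329 + 4356 = 9685
Verification: 973² + 9636² = 946729 + 92852496 = 93799225 = 9685² ✓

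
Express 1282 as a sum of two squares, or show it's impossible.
21² + 29² (a=21, b=29)

Factorization: 1282 = 2 × 641
By Fermat: n is sum of two squares iff every prime p ≡ 3 (mod 4) appears to even power.
All primes ≡ 3 (mod 4) appear to even power.
Search a = 0, 1, 2, … for 1282 - a² a perfect square: first hit at a = 21: 1282 - 441 = 841 = 29².
1282 = 21² + 29² = 441 + 841 ✓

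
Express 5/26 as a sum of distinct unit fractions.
1/6 + 1/39

Greedy algorithm:
5/26: ceiling(26/5) = 6, use 1/6
1/39: ceiling(39/1) = 39, use 1/39
Result: 5/26 = 1/6 + 1/39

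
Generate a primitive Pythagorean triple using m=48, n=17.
(2015, 1632, 2593)

Euclid's formula: a = m² - n², b = 2mn, c = m² + n²
m = 48, n = 17
a = 48² - 17² = 2304 - 289 = 2015
b = 2 × 48 × 17 = 1632
c = 48² + 17² = 2304 + 289 = 2593
Verification: 2015² + 1632² = 4060225 + 2663424 = 6723649 = 2593² ✓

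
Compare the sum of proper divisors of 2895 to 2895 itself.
deficient

Proper divisors of 2895: sum = 1 + 3 + 5 + 15 + 193 + 579 + 965 = 1761
Since 1761 < 2895, 2895 is deficient.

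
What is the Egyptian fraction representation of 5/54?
1/11 + 1/594

Greedy algorithm:
5/54: ceiling(54/5) = 11, use 1/11
1/594: ceiling(594/1) = 594, use 1/594
Result: 5/54 = 1/11 + 1/594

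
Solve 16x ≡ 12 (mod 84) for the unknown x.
x ≡ 6 (mod 21)

gcd(16, 84) = 4, which divides 12, so solutions exist.
Divide through by 4: 4x ≡ 3 (mod 21).
Find 4^(-1) mod 21 by the extended Euclidean algorithm:
21 = 5 × 4 + 1  ⟹  1 = (1)·21 + (-5)·4
So (-5)·4 ≡ 1 (mod 21), i.e. 4^(-1) ≡ -5 ≡ 16 (mod 21).
x ≡ 16 × 3 = 48 ≡ 6 (mod 21).
Check: 16 × 6 = 96 ≡ 12 (mod 84).
x ≡ 6 (mod 21), giving 4 solutions mod 84.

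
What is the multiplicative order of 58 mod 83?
82

83 is prime, so ord(58) divides φ(83) = 82.
Divisors of 82: 1, 2, 41, 82.
Repeated squaring: 58^1 ≡ 58, 58^2 ≡ 44, 58^4 ≡ 27, 58^8 ≡ 65, 58^16 ≡ 75, 58^32 ≡ 64, 58^64 ≡ 29 (mod 83).
Test 58^d mod 83 for each divisor d in increasing order:
58^1 ≡ 58
58^2 ≡ 44
58^41 = 58^32·58^8·58^1 ≡ 82
58^82 = 58^64·58^16·58^2 ≡ 1  ← first divisor giving 1
The order is 82.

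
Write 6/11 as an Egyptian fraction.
1/2 + 1/22

Greedy algorithm:
6/11: ceiling(11/6) = 2, use 1/2
1/22: ceiling(22/1) = 22, use 1/22
Result: 6/11 = 1/2 + 1/22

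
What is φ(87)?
56

87 = 3 × 29
φ(n) = n × ∏(1 - 1/p) for each prime p dividing n
φ(87) = 87 × (1 - 1/3) × (1 - 1/29) = 56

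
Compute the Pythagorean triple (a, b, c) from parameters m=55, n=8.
(2961, 880, 3089)

Euclid's formula: a = m² - n², b = 2mn, c = m² + n²
m = 55, n = 8
a = 55² - 8² = 3025 - 64 = 2961
b = 2 × 55 × 8 = 880
c = 55² + 8² = 3025 + 64 = 3089
Verification: 2961² + 880² = 8767521 + 774400 = 9541921 = 3089² ✓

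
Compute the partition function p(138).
12292341831

p(n) counts ways to write n as a sum of positive integers (order ignored).
Euler's pentagonal recurrence: p(k) = p(k-1) + p(k-2) - p(k-5) - p(k-7) + p(k-12) + p(k-15) - ... (offsets j(3j∓1)/2, signs ++--, p(0)=1, p(<0)=0).
DP table for k = 0..137: p(0)=1, p(1)=1, p(2)=2, p(3)=3, p(4)=5, p(5)=7, p(6)=11, p(7)=15, p(8)=22, p(9)=30, p(10)=42, p(11)=56, p(12)=77, p(13)=101, p(14)=135, p(15)=176, p(16)=231, p(17)=297, p(18)=385, p(19)=490, p(20)=627, p(21)=792, p(22)=1002, p(23)=1255, p(24)=1575, p(25)=1958, p(26)=2436, p(27)=3010, p(28)=3718, p(29)=4565, p(30)=5604, p(31)=6842, p(32)=8349, p(33)=10143, p(34)=12310, p(35)=14883, p(36)=17977, p(37)=21637, p(38)=26015, p(39)=31185, p(40)=37338, p(41)=44583, p(42)=53174, p(43)=63261, p(44)=75175, p(45)=89134, p(46)=105558, p(47)=124754, p(48)=147273, p(49)=173525, p(50)=204226, p(51)=239943, p(52)=281589, p(53)=329931, p(54)=386155, p(55)=451276, p(56)=526823, p(57)=614154, p(58)=715220, p(59)=831820, p(60)=966467, p(61)=1121505, p(62)=1300156, p(63)=1505499, p(64)=1741630, p(65)=2012558, p(66)=2323520, p(67)=2679689, p(68)=3087735, p(69)=3554345, p(70)=4087968, p(71)=4697205, p(72)=5392783, p(73)=6185689, p(74)=7089500, p(75)=8118264, p(76)=9289091, p(77)=10619863, p(78)=12132164, p(79)=13848650, p(80)=15796476, p(81)=18004327, p(82)=20506255, p(83)=23338469, p(84)=26543660, p(85)=30167357, p(86)=34262962, p(87)=38887673, p(88)=44108109, p(89)=49995925, p(90)=56634173, p(91)=64112359, p(92)=72533807, p(93)=82010177, p(94)=92669720, p(95)=104651419, p(96)=118114304, p(97)=133230930, p(98)=150198136, p(99)=169229875, p(100)=190569292, p(101)=214481126, p(102)=241265379, p(103)=271248950, p(104)=304801365, p(105)=342325709, p(106)=384276336, p(107)=431149389, p(108)=483502844, p(109)=541946240, p(110)=607163746, p(111)=679903203, p(112)=761002156, p(113)=851376628, p(114)=952050665, p(115)=1064144451, p(116)=1188908248, p(117)=1327710076, p(118)=1482074143, p(119)=1653668665, p(120)=1844349560, p(121)=2056148051, p(122)=2291320912, p(123)=2552338241, p(124)=2841940500, p(125)=3163127352, p(126)=3519222692, p(127)=3913864295, p(128)=4351078600, p(129)=4835271870, p(130)=5371315400, p(131)=5964539504, p(132)=6620830889, p(133)=7346629512, p(134)=8149040695, p(135)=9035836076, p(136)=10015581680, p(137)=11097645016.
Final step: p(138) = p(137) + p(136) - p(133) - p(131) + p(126) + p(123) - p(116) - p(112) + p(103) + p(98) - p(87) - p(81) + p(68) + p(61) - p(46) - p(38) + p(21) + p(12)
= 11097645016 + 10015581680 - 7346629512 - 5964539504 + 3519222692 + 2552338241 - 1188908248 - 761002156 + 271248950 + 150198136 - 38887673 - 18004327 + 3087735 + 1121505 - 105558 - 26015 + 792 + 77
= 12292341831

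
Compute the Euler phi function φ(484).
220

484 = 2^2 × 11^2
φ(n) = n × ∏(1 - 1/p) for each prime p dividing n
φ(484) = 484 × (1 - 1/2) × (1 - 1/11) = 220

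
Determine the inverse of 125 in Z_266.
83

gcd(125, 266) = 1, so the inverse exists.
Extended Euclidean algorithm on (266, 125):
266 = 2 × 125 + 16  ⟹  16 = (1)·266 + (-2)·125
125 = 7 × 16 + 13  ⟹  13 = (-7)·266 + (15)·125
16 = 1 × 13 + 3  ⟹  3 = (8)·266 + (-17)·125
13 = 4 × 3 + 1  ⟹  1 = (-39)·266 + (83)·125
So (83)·125 ≡ 1 (mod 266), i.e. 125^(-1) ≡ 83 (mod 266).
Check: 125 × 83 = 10375 ≡ 1 (mod 266)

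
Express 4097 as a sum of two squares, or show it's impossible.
1² + 64² (a=1, b=64)

Factorization: 4097 = 17 × 241
By Fermat: n is sum of two squares iff every prime p ≡ 3 (mod 4) appears to even power.
All primes ≡ 3 (mod 4) appear to even power.
Search a = 0, 1, 2, … for 4097 - a² a perfect square: first hit at a = 1: 4097 - 1 = 4096 = 64².
4097 = 1² + 64² = 1 + 4096 ✓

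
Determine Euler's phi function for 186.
60

186 = 2 × 3 × 31
φ(n) = n × ∏(1 - 1/p) for each prime p dividing n
φ(186) = 186 × (1 - 1/2) × (1 - 1/3) × (1 - 1/31) = 60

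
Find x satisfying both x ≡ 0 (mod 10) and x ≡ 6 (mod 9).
60

Using Chinese Remainder Theorem:
M = 10 × 9 = 90
M1 = 9, M2 = 10
y1 = 9^(-1) mod 10 = 9
y2 = 10^(-1) mod 9 = 1
x = (0×9×9 + 6×10×1) mod 90 = 60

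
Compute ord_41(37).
5

41 is prime, so ord(37) divides φ(41) = 40.
Divisors of 40: 1, 2, 4, 5, 8, 10, 20, 40.
Repeated squaring: 37^1 ≡ 37, 37^2 ≡ 16, 37^4 ≡ 10, 37^8 ≡ 18, 37^16 ≡ 37, 37^32 ≡ 16 (mod 41).
Test 37^d mod 41 for each divisor d in increasing order:
37^1 ≡ 37
37^2 ≡ 16
37^4 ≡ 10
37^5 = 37^4·37^1 ≡ 1  ← first divisor giving 1
The order is 5.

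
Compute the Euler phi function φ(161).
132

161 = 7 × 23
φ(n) = n × ∏(1 - 1/p) for each prime p dividing n
φ(161) = 161 × (1 - 1/7) × (1 - 1/23) = 132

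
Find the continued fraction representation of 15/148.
[0; 9, 1, 6, 2]

Euclidean algorithm steps:
15 = 0 × 148 + 15
148 = 9 × 15 + 13
15 = 1 × 13 + 2
13 = 6 × 2 + 1
2 = 2 × 1 + 0
Continued fraction: [0; 9, 1, 6, 2]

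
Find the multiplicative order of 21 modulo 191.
190

191 is prime, so ord(21) divides φ(191) = 190.
Divisors of 190: 1, 2, 5, 10, 19, 38, 95, 190.
Repeated squaring: 21^1 ≡ 21, 21^2 ≡ 59, 21^4 ≡ 43, 21^8 ≡ 130, 21^16 ≡ 92, 21^32 ≡ 60, 21^64 ≡ 162, 21^128 ≡ 77 (mod 191).
Test 21^d mod 191 for each divisor d in increasing order:
21^1 ≡ 21
21^2 ≡ 59
21^5 = 21^4·21^1 ≡ 139
21^10 = 21^8·21^2 ≡ 30
21^19 = 21^16·21^2·21^1 ≡ 152
21^38 = 21^32·21^4·21^2 ≡ 184
21^95 = 21^64·21^16·21^8·21^4·21^2·21^1 ≡ 190
21^190 = 21^128·21^32·21^16·21^8·21^4·21^2 ≡ 1  ← first divisor giving 1
The order is 190.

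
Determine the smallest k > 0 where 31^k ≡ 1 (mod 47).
46

47 is prime, so ord(31) divides φ(47) = 46.
Divisors of 46: 1, 2, 23, 46.
Repeated squaring: 31^1 ≡ 31, 31^2 ≡ 21, 31^4 ≡ 18, 31^8 ≡ 42, 31^16 ≡ 25, 31^32 ≡ 14 (mod 47).
Test 31^d mod 47 for each divisor d in increasing order:
31^1 ≡ 31
31^2 ≡ 21
31^23 = 31^16·31^4·31^2·31^1 ≡ 46
31^46 = 31^32·31^8·31^4·31^2 ≡ 1  ← first divisor giving 1
The order is 46.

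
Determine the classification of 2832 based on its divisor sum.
abundant

Proper divisors of 2832: sum = 1 + 2 + 3 + 4 + 6 + 8 + 12 + 16 + ... + 472 + 708 + 944 + 1416 (19 divisors) = 4608
Since 4608 > 2832, 2832 is abundant.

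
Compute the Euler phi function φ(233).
232

233 = 233
φ(n) = n × ∏(1 - 1/p) for each prime p dividing n
φ(233) = 233 × (1 - 1/233) = 232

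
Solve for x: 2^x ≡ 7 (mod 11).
7

Baby-step giant-step with step n = ⌈√11⌉ = 4.
Baby steps 2^j mod 11 (j:value) for j=0..3: 0:1, 1:2, 2:4, 3:8.
Giant-step multiplier: 2^(-4) ≡ 2^(10-4) = 2^6 ≡ 9 (mod 11).
Giant steps γ_i = 7·9^i mod 11: γ_0=7, γ_1=8 (in table at j=3).
x = i·n + j = 1·4 + 3 = 7.
Check: 2^7 ≡ 7 (mod 11).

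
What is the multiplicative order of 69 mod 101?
20

101 is prime, so ord(69) divides φ(101) = 100.
Divisors of 100: 1, 2, 4, 5, 10, 20, 25, 50, 100.
Repeated squaring: 69^1 ≡ 69, 69^2 ≡ 14, 69^4 ≡ 95, 69^8 ≡ 36, 69^16 ≡ 84, 69^32 ≡ 87, 69^64 ≡ 95 (mod 101).
Test 69^d mod 101 for each divisor d in increasing order:
69^1 ≡ 69
69^2 ≡ 14
69^4 ≡ 95
69^5 = 69^4·69^1 ≡ 91
69^10 = 69^8·69^2 ≡ 100
69^20 = 69^16·69^4 ≡ 1  ← first divisor giving 1
The order is 20.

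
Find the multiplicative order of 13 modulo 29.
14

29 is prime, so ord(13) divides φ(29) = 28.
Divisors of 28: 1, 2, 4, 7, 14, 28.
Repeated squaring: 13^1 ≡ 13, 13^2 ≡ 24, 13^4 ≡ 25, 13^8 ≡ 16, 13^16 ≡ 24 (mod 29).
Test 13^d mod 29 for each divisor d in increasing order:
13^1 ≡ 13
13^2 ≡ 24
13^4 ≡ 25
13^7 = 13^4·13^2·13^1 ≡ 28
13^14 = 13^8·13^4·13^2 ≡ 1  ← first divisor giving 1
The order is 14.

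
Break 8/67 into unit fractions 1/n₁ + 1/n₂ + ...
1/9 + 1/121 + 1/36482 + 1/2661836166

Greedy algorithm:
8/67: ceiling(67/8) = 9, use 1/9
5/603: ceiling(603/5) = 121, use 1/121
2/72963: ceiling(72963/2) = 36482, use 1/36482
1/2661836166: ceiling(2661836166/1) = 2661836166, use 1/2661836166
Result: 8/67 = 1/9 + 1/121 + 1/36482 + 1/2661836166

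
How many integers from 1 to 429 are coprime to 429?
240

429 = 3 × 11 × 13
φ(n) = n × ∏(1 - 1/p) for each prime p dividing n
φ(429) = 429 × (1 - 1/3) × (1 - 1/11) × (1 - 1/13) = 240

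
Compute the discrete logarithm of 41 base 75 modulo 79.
63

Baby-step giant-step with step n = ⌈√79⌉ = 9.
Baby steps 75^j mod 79 (j:value) for j=0..8: 0:1, 1:75, 2:16, 3:15, 4:19, 5:3, 6:67, 7:48, 8:45.
Giant-step multiplier: 75^(-9) ≡ 75^(78-9) = 75^69 ≡ 61 (mod 79).
Giant steps γ_i = 41·61^i mod 79: γ_0=41, γ_1=52, γ_2=12, γ_3=21, γ_4=17, γ_5=10, γ_6=57, γ_7=1 (in table at j=0).
x = i·n + j = 7·9 + 0 = 63.
Check: 75^63 ≡ 41 (mod 79).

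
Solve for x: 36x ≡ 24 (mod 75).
x ≡ 9 (mod 25)

gcd(36, 75) = 3, which divides 24, so solutions exist.
Divide through by 3: 12x ≡ 8 (mod 25).
Find 12^(-1) mod 25 by the extended Euclidean algorithm:
25 = 2 × 12 + 1  ⟹  1 = (1)·25 + (-2)·12
So (-2)·12 ≡ 1 (mod 25), i.e. 12^(-1) ≡ -2 ≡ 23 (mod 25).
x ≡ 23 × 8 = 184 ≡ 9 (mod 25).
Check: 36 × 9 = 324 ≡ 24 (mod 75).
x ≡ 9 (mod 25), giving 3 solutions mod 75.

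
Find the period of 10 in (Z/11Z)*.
2

11 is prime, so ord(10) divides φ(11) = 10.
Divisors of 10: 1, 2, 5, 10.
Repeated squaring: 10^1 ≡ 10, 10^2 ≡ 1, 10^4 ≡ 1, 10^8 ≡ 1 (mod 11).
Test 10^d mod 11 for each divisor d in increasing order:
10^1 ≡ 10
10^2 ≡ 1  ← first divisor giving 1
The order is 2.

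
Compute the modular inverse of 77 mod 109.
17

gcd(77, 109) = 1, so the inverse exists.
Extended Euclidean algorithm on (109, 77):
109 = 1 × 77 + 32  ⟹  32 = (1)·109 + (-1)·77
77 = 2 × 32 + 13  ⟹  13 = (-2)·109 + (3)·77
32 = 2 × 13 + 6  ⟹  6 = (5)·109 + (-7)·77
13 = 2 × 6 + 1  ⟹  1 = (-12)·109 + (17)·77
So (17)·77 ≡ 1 (mod 109), i.e. 77^(-1) ≡ 17 (mod 109).
Check: 77 × 17 = 1309 ≡ 1 (mod 109)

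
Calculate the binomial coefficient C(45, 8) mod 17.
12

Using Lucas' theorem:
Write n=45 and k=8 in base 17:
n in base 17: [2, 11]
k in base 17: [0, 8]
C(45,8) mod 17 = ∏ C(n_i, k_i) mod 17
Digit binomials (mod 17): C(2,0) = 1; C(11,8) = 165 ≡ 12
Product: 1 × 12 = 12 ≡ 12 (mod 17)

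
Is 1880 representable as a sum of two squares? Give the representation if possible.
Not possible

Factorization: 1880 = 2^3 × 5 × 47
By Fermat: n is sum of two squares iff every prime p ≡ 3 (mod 4) appears to even power.
Prime(s) ≡ 3 (mod 4) with odd exponent: [(47, 1)]
Therefore 1880 cannot be expressed as a² + b².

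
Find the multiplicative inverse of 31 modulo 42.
19

gcd(31, 42) = 1, so the inverse exists.
Extended Euclidean algorithm on (42, 31):
42 = 1 × 31 + 11  ⟹  11 = (1)·42 + (-1)·31
31 = 2 × 11 + 9  ⟹  9 = (-2)·42 + (3)·31
11 = 1 × 9 + 2  ⟹  2 = (3)·42 + (-4)·31
9 = 4 × 2 + 1  ⟹  1 = (-14)·42 + (19)·31
So (19)·31 ≡ 1 (mod 42), i.e. 31^(-1) ≡ 19 (mod 42).
Check: 31 × 19 = 589 ≡ 1 (mod 42)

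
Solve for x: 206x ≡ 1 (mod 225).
71

gcd(206, 225) = 1, so the inverse exists.
Extended Euclidean algorithm on (225, 206):
225 = 1 × 206 + 19  ⟹  19 = (1)·225 + (-1)·206
206 = 10 × 19 + 16  ⟹  16 = (-10)·225 + (11)·206
19 = 1 × 16 + 3  ⟹  3 = (11)·225 + (-12)·206
16 = 5 × 3 + 1  ⟹  1 = (-65)·225 + (71)·206
So (71)·206 ≡ 1 (mod 225), i.e. 206^(-1) ≡ 71 (mod 225).
Check: 206 × 71 = 14626 ≡ 1 (mod 225)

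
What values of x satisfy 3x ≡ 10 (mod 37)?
x ≡ 28 (mod 37)

gcd(3, 37) = 1, which divides 10, so solutions exist.
Find 3^(-1) mod 37 by the extended Euclidean algorithm:
37 = 12 × 3 + 1  ⟹  1 = (1)·37 + (-12)·3
So (-12)·3 ≡ 1 (mod 37), i.e. 3^(-1) ≡ -12 ≡ 25 (mod 37).
x ≡ 25 × 10 = 250 ≡ 28 (mod 37).
Check: 3 × 28 = 84 ≡ 10 (mod 37).
Unique solution: x ≡ 28 (mod 37)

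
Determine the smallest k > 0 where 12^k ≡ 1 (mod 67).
66

67 is prime, so ord(12) divides φ(67) = 66.
Divisors of 66: 1, 2, 3, 6, 11, 22, 33, 66.
Repeated squaring: 12^1 ≡ 12, 12^2 ≡ 10, 12^4 ≡ 33, 12^8 ≡ 17, 12^16 ≡ 21, 12^32 ≡ 39, 12^64 ≡ 47 (mod 67).
Test 12^d mod 67 for each divisor d in increasing order:
12^1 ≡ 12
12^2 ≡ 10
12^3 = 12^2·12^1 ≡ 53
12^6 = 12^4·12^2 ≡ 62
12^11 = 12^8·12^2·12^1 ≡ 30
12^22 = 12^16·12^4·12^2 ≡ 29
12^33 = 12^32·12^1 ≡ 66
12^66 = 12^64·12^2 ≡ 1  ← first divisor giving 1
The order is 66.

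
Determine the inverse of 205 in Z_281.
122

gcd(205, 281) = 1, so the inverse exists.
Extended Euclidean algorithm on (281, 205):
281 = 1 × 205 + 76  ⟹  76 = (1)·281 + (-1)·205
205 = 2 × 76 + 53  ⟹  53 = (-2)·281 + (3)·205
76 = 1 × 53 + 23  ⟹  23 = (3)·281 + (-4)·205
53 = 2 × 23 + 7  ⟹  7 = (-8)·281 + (11)·205
23 = 3 × 7 + 2  ⟹  2 = (27)·281 + (-37)·205
7 = 3 × 2 + 1  ⟹  1 = (-89)·281 + (122)·205
So (122)·205 ≡ 1 (mod 281), i.e. 205^(-1) ≡ 122 (mod 281).
Check: 205 × 122 = 25010 ≡ 1 (mod 281)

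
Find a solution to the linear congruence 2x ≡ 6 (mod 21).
x ≡ 3 (mod 21)

gcd(2, 21) = 1, which divides 6, so solutions exist.
Find 2^(-1) mod 21 by the extended Euclidean algorithm:
21 = 10 × 2 + 1  ⟹  1 = (1)·21 + (-10)·2
So (-10)·2 ≡ 1 (mod 21), i.e. 2^(-1) ≡ -10 ≡ 11 (mod 21).
x ≡ 11 × 6 = 66 ≡ 3 (mod 21).
Check: 2 × 3 = 6 ≡ 6 (mod 21).
Unique solution: x ≡ 3 (mod 21)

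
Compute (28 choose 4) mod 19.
12

Using Lucas' theorem:
Write n=28 and k=4 in base 19:
n in base 19: [1, 9]
k in base 19: [0, 4]
C(28,4) mod 19 = ∏ C(n_i, k_i) mod 19
Digit binomials (mod 19): C(1,0) = 1; C(9,4) = 126 ≡ 12
Product: 1 × 12 = 12 ≡ 12 (mod 19)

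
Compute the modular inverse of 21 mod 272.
13

gcd(21, 272) = 1, so the inverse exists.
Extended Euclidean algorithm on (272, 21):
272 = 12 × 21 + 20  ⟹  20 = (1)·272 + (-12)·21
21 = 1 × 20 + 1  ⟹  1 = (-1)·272 + (13)·21
So (13)·21 ≡ 1 (mod 272), i.e. 21^(-1) ≡ 13 (mod 272).
Check: 21 × 13 = 273 ≡ 1 (mod 272)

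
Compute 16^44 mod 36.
4

Repeated squaring. Binary of 44 = 101100.
16^1 ≡ 16 (mod 36); 16^2 ≡ 4 (mod 36); 16^4 ≡ 16 (mod 36); 16^8 ≡ 4 (mod 36); 16^16 ≡ 16 (mod 36); 16^32 ≡ 4 (mod 36)
16^44 = 16^4 × 16^8 × 16^32 ≡ 4 (mod 36)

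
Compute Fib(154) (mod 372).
127

Matrix identity: Q^n = [[F_(n+1), F_n], [F_n, F_(n-1)]] with Q = [[1,1],[1,0]].
n = 154 = 10011010₂. Square-and-multiply, entries mod 372:
Q^1 = [[1,1],[1,0]]
Q^2 = (Q^1)² = [[2,1],[1,1]]
Q^4 = (Q^2)² = [[5,3],[3,2]]
Q^9 = (Q^4)²·Q = [[55,34],[34,21]]
Q^19 = (Q^9)²·Q = [[69,89],[89,352]]
Q^38 = (Q^19)² = [[34,269],[269,137]]
Q^77 = (Q^38)²·Q = [[104,233],[233,243]]
Q^154 = (Q^77)² = [[5,127],[127,250]]
F_154 mod 372 = Q^154[0][1] = 127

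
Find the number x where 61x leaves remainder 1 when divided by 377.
68

gcd(61, 377) = 1, so the inverse exists.
Extended Euclidean algorithm on (377, 61):
377 = 6 × 61 + 11  ⟹  11 = (1)·377 + (-6)·61
61 = 5 × 11 + 6  ⟹  6 = (-5)·377 + (31)·61
11 = 1 × 6 + 5  ⟹  5 = (6)·377 + (-37)·61
6 = 1 × 5 + 1  ⟹  1 = (-11)·377 + (68)·61
So (68)·61 ≡ 1 (mod 377), i.e. 61^(-1) ≡ 68 (mod 377).
Check: 61 × 68 = 4148 ≡ 1 (mod 377)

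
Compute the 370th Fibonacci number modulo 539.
22

Matrix identity: Q^n = [[F_(n+1), F_n], [F_n, F_(n-1)]] with Q = [[1,1],[1,0]].
n = 370 = 101110010₂. Square-and-multiply, entries mod 539:
Q^1 = [[1,1],[1,0]]
Q^2 = (Q^1)² = [[2,1],[1,1]]
Q^5 = (Q^2)²·Q = [[8,5],[5,3]]
Q^11 = (Q^5)²·Q = [[144,89],[89,55]]
Q^23 = (Q^11)²·Q = [[14,90],[90,463]]
Q^46 = (Q^23)² = [[211,349],[349,401]]
Q^92 = (Q^46)² = [[310,144],[144,166]]
Q^185 = (Q^92)²·Q = [[503,412],[412,91]]
Q^370 = (Q^185)² = [[177,22],[22,155]]
F_370 mod 539 = Q^370[0][1] = 22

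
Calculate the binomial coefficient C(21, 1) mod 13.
8

Using Lucas' theorem:
Write n=21 and k=1 in base 13:
n in base 13: [1, 8]
k in base 13: [0, 1]
C(21,1) mod 13 = ∏ C(n_i, k_i) mod 13
Digit binomials (mod 13): C(1,0) = 1; C(8,1) = 8
Product: 1 × 8 = 8 ≡ 8 (mod 13)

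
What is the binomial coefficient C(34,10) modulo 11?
0

Using Lucas' theorem:
Write n=34 and k=10 in base 11:
n in base 11: [3, 1]
k in base 11: [0, 10]
C(34,10) mod 11 = ∏ C(n_i, k_i) mod 11
Digit binomials (mod 11): C(3,0) = 1; C(1,10) = 0 (k_i > n_i)
Product: 1 × 0 = 0 ≡ 0 (mod 11)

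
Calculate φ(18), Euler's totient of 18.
6

18 = 2 × 3^2
φ(n) = n × ∏(1 - 1/p) for each prime p dividing n
φ(18) = 18 × (1 - 1/2) × (1 - 1/3) = 6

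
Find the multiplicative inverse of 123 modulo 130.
37

gcd(123, 130) = 1, so the inverse exists.
Extended Euclidean algorithm on (130, 123):
130 = 1 × 123 + 7  ⟹  7 = (1)·130 + (-1)·123
123 = 17 × 7 + 4  ⟹  4 = (-17)·130 + (18)·123
7 = 1 × 4 + 3  ⟹  3 = (18)·130 + (-19)·123
4 = 1 × 3 + 1  ⟹  1 = (-35)·130 + (37)·123
So (37)·123 ≡ 1 (mod 130), i.e. 123^(-1) ≡ 37 (mod 130).
Check: 123 × 37 = 4551 ≡ 1 (mod 130)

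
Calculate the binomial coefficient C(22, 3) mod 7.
0

Using Lucas' theorem:
Write n=22 and k=3 in base 7:
n in base 7: [3, 1]
k in base 7: [0, 3]
C(22,3) mod 7 = ∏ C(n_i, k_i) mod 7
Digit binomials (mod 7): C(3,0) = 1; C(1,3) = 0 (k_i > n_i)
Product: 1 × 0 = 0 ≡ 0 (mod 7)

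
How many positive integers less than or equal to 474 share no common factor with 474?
156

474 = 2 × 3 × 79
φ(n) = n × ∏(1 - 1/p) for each prime p dividing n
φ(474) = 474 × (1 - 1/2) × (1 - 1/3) × (1 - 1/79) = 156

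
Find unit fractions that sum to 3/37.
1/13 + 1/241 + 1/115921

Greedy algorithm:
3/37: ceiling(37/3) = 13, use 1/13
2/481: ceiling(481/2) = 241, use 1/241
1/115921: ceiling(115921/1) = 115921, use 1/115921
Result: 3/37 = 1/13 + 1/241 + 1/115921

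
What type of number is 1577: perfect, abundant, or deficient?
deficient

Proper divisors of 1577: sum = 1 + 19 + 83 = 103
Since 103 < 1577, 1577 is deficient.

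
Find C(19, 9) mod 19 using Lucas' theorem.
0

Using Lucas' theorem:
Write n=19 and k=9 in base 19:
n in base 19: [1, 0]
k in base 19: [0, 9]
C(19,9) mod 19 = ∏ C(n_i, k_i) mod 19
Digit binomials (mod 19): C(1,0) = 1; C(0,9) = 0 (k_i > n_i)
Product: 1 × 0 = 0 ≡ 0 (mod 19)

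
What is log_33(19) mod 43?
25

Baby-step giant-step with step n = ⌈√43⌉ = 7.
Baby steps 33^j mod 43 (j:value) for j=0..6: 0:1, 1:33, 2:14, 3:32, 4:24, 5:18, 6:35.
Giant-step multiplier: 33^(-7) ≡ 33^(42-7) = 33^35 ≡ 7 (mod 43).
Giant steps γ_i = 19·7^i mod 43: γ_0=19, γ_1=4, γ_2=28, γ_3=24 (in table at j=4).
x = i·n + j = 3·7 + 4 = 25.
Check: 33^25 ≡ 19 (mod 43).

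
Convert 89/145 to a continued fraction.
[0; 1, 1, 1, 1, 2, 3, 3]

Euclidean algorithm steps:
89 = 0 × 145 + 89
145 = 1 × 89 + 56
89 = 1 × 56 + 33
56 = 1 × 33 + 23
33 = 1 × 23 + 10
23 = 2 × 10 + 3
10 = 3 × 3 + 1
3 = 3 × 1 + 0
Continued fraction: [0; 1, 1, 1, 1, 2, 3, 3]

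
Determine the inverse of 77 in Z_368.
325

gcd(77, 368) = 1, so the inverse exists.
Extended Euclidean algorithm on (368, 77):
368 = 4 × 77 + 60  ⟹  60 = (1)·368 + (-4)·77
77 = 1 × 60 + 17  ⟹  17 = (-1)·368 + (5)·77
60 = 3 × 17 + 9  ⟹  9 = (4)·368 + (-19)·77
17 = 1 × 9 + 8  ⟹  8 = (-5)·368 + (24)·77
9 = 1 × 8 + 1  ⟹  1 = (9)·368 + (-43)·77
So (-43)·77 ≡ 1 (mod 368), i.e. 77^(-1) ≡ -43 ≡ 325 (mod 368).
Check: 77 × 325 = 25025 ≡ 1 (mod 368)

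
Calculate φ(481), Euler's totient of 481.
432

481 = 13 × 37
φ(n) = n × ∏(1 - 1/p) for each prime p dividing n
φ(481) = 481 × (1 - 1/13) × (1 - 1/37) = 432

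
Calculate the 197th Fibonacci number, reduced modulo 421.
188

Matrix identity: Q^n = [[F_(n+1), F_n], [F_n, F_(n-1)]] with Q = [[1,1],[1,0]].
n = 197 = 11000101₂. Square-and-multiply, entries mod 421:
Q^1 = [[1,1],[1,0]]
Q^3 = (Q^1)²·Q = [[3,2],[2,1]]
Q^6 = (Q^3)² = [[13,8],[8,5]]
Q^12 = (Q^6)² = [[233,144],[144,89]]
Q^24 = (Q^12)² = [[87,58],[58,29]]
Q^49 = (Q^24)²·Q = [[400,408],[408,413]]
Q^98 = (Q^49)² = [[189,377],[377,233]]
Q^197 = (Q^98)²·Q = [[144,188],[188,377]]
F_197 mod 421 = Q^197[0][1] = 188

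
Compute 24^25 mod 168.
24

Repeated squaring. Binary of 25 = 11001.
24^1 ≡ 24 (mod 168); 24^2 ≡ 72 (mod 168); 24^4 ≡ 144 (mod 168); 24^8 ≡ 72 (mod 168); 24^16 ≡ 144 (mod 168)
24^25 = 24^1 × 24^8 × 24^16 ≡ 24 (mod 168)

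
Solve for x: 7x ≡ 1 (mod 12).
7

gcd(7, 12) = 1, so the inverse exists.
Extended Euclidean algorithm on (12, 7):
12 = 1 × 7 + 5  ⟹  5 = (1)·12 + (-1)·7
7 = 1 × 5 + 2  ⟹  2 = (-1)·12 + (2)·7
5 = 2 × 2 + 1  ⟹  1 = (3)·12 + (-5)·7
So (-5)·7 ≡ 1 (mod 12), i.e. 7^(-1) ≡ -5 ≡ 7 (mod 12).
Check: 7 × 7 = 49 ≡ 1 (mod 12)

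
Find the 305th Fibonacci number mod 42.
1

Matrix identity: Q^n = [[F_(n+1), F_n], [F_n, F_(n-1)]] with Q = [[1,1],[1,0]].
n = 305 = 100110001₂. Square-and-multiply, entries mod 42:
Q^1 = [[1,1],[1,0]]
Q^2 = (Q^1)² = [[2,1],[1,1]]
Q^4 = (Q^2)² = [[5,3],[3,2]]
Q^9 = (Q^4)²·Q = [[13,34],[34,21]]
Q^19 = (Q^9)²·Q = [[3,23],[23,22]]
Q^38 = (Q^19)² = [[34,29],[29,5]]
Q^76 = (Q^38)² = [[23,39],[39,26]]
Q^152 = (Q^76)² = [[34,21],[21,13]]
Q^305 = (Q^152)²·Q = [[22,1],[1,21]]
F_305 mod 42 = Q^305[0][1] = 1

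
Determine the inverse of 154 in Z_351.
253

gcd(154, 351) = 1, so the inverse exists.
Extended Euclidean algorithm on (351, 154):
351 = 2 × 154 + 43  ⟹  43 = (1)·351 + (-2)·154
154 = 3 × 43 + 25  ⟹  25 = (-3)·351 + (7)·154
43 = 1 × 25 + 18  ⟹  18 = (4)·351 + (-9)·154
25 = 1 × 18 + 7  ⟹  7 = (-7)·351 + (16)·154
18 = 2 × 7 + 4  ⟹  4 = (18)·351 + (-41)·154
7 = 1 × 4 + 3  ⟹  3 = (-25)·351 + (57)·154
4 = 1 × 3 + 1  ⟹  1 = (43)·351 + (-98)·154
So (-98)·154 ≡ 1 (mod 351), i.e. 154^(-1) ≡ -98 ≡ 253 (mod 351).
Check: 154 × 253 = 38962 ≡ 1 (mod 351)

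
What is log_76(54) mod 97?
68

Baby-step giant-step with step n = ⌈√97⌉ = 10.
Baby steps 76^j mod 97 (j:value) for j=0..9: 0:1, 1:76, 2:53, 3:51, 4:93, 5:84, 6:79, 7:87, 8:16, 9:52.
Giant-step multiplier: 76^(-10) ≡ 76^(96-10) = 76^86 ≡ 31 (mod 97).
Giant steps γ_i = 54·31^i mod 97: γ_0=54, γ_1=25, γ_2=96, γ_3=66, γ_4=9, γ_5=85, γ_6=16 (in table at j=8).
x = i·n + j = 6·10 + 8 = 68.
Check: 76^68 ≡ 54 (mod 97).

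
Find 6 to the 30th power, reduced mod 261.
36

Repeated squaring. Binary of 30 = 11110.
6^1 ≡ 6 (mod 261); 6^2 ≡ 36 (mod 261); 6^4 ≡ 252 (mod 261); 6^8 ≡ 81 (mod 261); 6^16 ≡ 36 (mod 261)
6^30 = 6^2 × 6^4 × 6^8 × 6^16 ≡ 36 (mod 261)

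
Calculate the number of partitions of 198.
3345365983698

p(n) counts ways to write n as a sum of positive integers (order ignored).
Euler's pentagonal recurrence: p(k) = p(k-1) + p(k-2) - p(k-5) - p(k-7) + p(k-12) + p(k-15) - ... (offsets j(3j∓1)/2, signs ++--, p(0)=1, p(<0)=0).
DP table for k = 0..197: p(0)=1, p(1)=1, p(2)=2, p(3)=3, p(4)=5, p(5)=7, p(6)=11, p(7)=15, p(8)=22, p(9)=30, p(10)=42, p(11)=56, p(12)=77, p(13)=101, p(14)=135, p(15)=176, p(16)=231, p(17)=297, p(18)=385, p(19)=490, p(20)=627, p(21)=792, p(22)=1002, p(23)=1255, p(24)=1575, p(25)=1958, p(26)=2436, p(27)=3010, p(28)=3718, p(29)=4565, p(30)=5604, p(31)=6842, p(32)=8349, p(33)=10143, p(34)=12310, p(35)=14883, p(36)=17977, p(37)=21637, p(38)=26015, p(39)=31185, p(40)=37338, p(41)=44583, p(42)=53174, p(43)=63261, p(44)=75175, p(45)=89134, p(46)=105558, p(47)=124754, p(48)=147273, p(49)=173525, p(50)=204226, p(51)=239943, p(52)=281589, p(53)=329931, p(54)=386155, p(55)=451276, p(56)=526823, p(57)=614154, p(58)=715220, p(59)=831820, p(60)=966467, p(61)=1121505, p(62)=1300156, p(63)=1505499, p(64)=1741630, p(65)=2012558, p(66)=2323520, p(67)=2679689, p(68)=3087735, p(69)=3554345, p(70)=4087968, p(71)=4697205, p(72)=5392783, p(73)=6185689, p(74)=7089500, p(75)=8118264, p(76)=9289091, p(77)=10619863, p(78)=12132164, p(79)=13848650, p(80)=15796476, p(81)=18004327, p(82)=20506255, p(83)=23338469, p(84)=26543660, p(85)=30167357, p(86)=34262962, p(87)=38887673, p(88)=44108109, p(89)=49995925, p(90)=56634173, p(91)=64112359, p(92)=72533807, p(93)=82010177, p(94)=92669720, p(95)=104651419, p(96)=118114304, p(97)=133230930, p(98)=150198136, p(99)=169229875, p(100)=190569292, p(101)=214481126, p(102)=241265379, p(103)=271248950, p(104)=304801365, p(105)=342325709, p(106)=384276336, p(107)=431149389, p(108)=483502844, p(109)=541946240, p(110)=607163746, p(111)=679903203, p(112)=761002156, p(113)=851376628, p(114)=952050665, p(115)=1064144451, p(116)=1188908248, p(117)=1327710076, p(118)=1482074143, p(119)=1653668665, p(120)=1844349560, p(121)=2056148051, p(122)=2291320912, p(123)=2552338241, p(124)=2841940500, p(125)=3163127352, p(126)=3519222692, p(127)=3913864295, p(128)=4351078600, p(129)=4835271870, p(130)=5371315400, p(131)=5964539504, p(132)=6620830889, p(133)=7346629512, p(134)=8149040695, p(135)=9035836076, p(136)=10015581680, p(137)=11097645016, p(138)=12292341831, p(139)=13610949895, p(140)=15065878135, p(141)=16670689208, p(142)=18440293320, p(143)=20390982757, p(144)=22540654445, p(145)=24908858009, p(146)=27517052599, p(147)=30388671978, p(148)=33549419497, p(149)=37027355200, p(150)=40853235313, p(151)=45060624582, p(152)=49686288421, p(153)=54770336324, p(154)=60356673280, p(155)=66493182097, p(156)=73232243759, p(157)=80630964769, p(158)=88751778802, p(159)=97662728555, p(160)=107438159466, p(161)=118159068427, p(162)=129913904637, p(163)=142798995930, p(164)=156919475295, p(165)=172389800255, p(166)=189334822579, p(167)=207890420102, p(168)=228204732751, p(169)=250438925115, p(170)=274768617130, p(171)=301384802048, p(172)=330495499613, p(173)=362326859895, p(174)=397125074750, p(175)=435157697830, p(176)=476715857290, p(177)=522115831195, p(178)=571701605655, p(179)=625846753120, p(180)=684957390936, p(181)=749474411781, p(182)=819876908323, p(183)=896684817527, p(184)=980462880430, p(185)=1071823774337, p(186)=1171432692373, p(187)=1280011042268, p(188)=1398341745571, p(189)=1527273599625, p(190)=1667727404093, p(191)=1820701100652, p(192)=1987276856363, p(193)=2168627105469, p(194)=2366022741845, p(195)=2580840212973, p(196)=2814570987591, p(197)=3068829878530.
Final step: p(198) = p(197) + p(196) - p(193) - p(191) + p(186) + p(183) - p(176) - p(172) + p(163) + p(158) - p(147) - p(141) + p(128) + p(121) - p(106) - p(98) + p(81) + p(72) - p(53) - p(43) + p(22) + p(11)
= 3068829878530 + 2814570987591 - 2168627105469 - 1820701100652 + 1171432692373 + 896684817527 - 476715857290 - 330495499613 + 142798995930 + 88751778802 - 30388671978 - 16670689208 + 4351078600 + 2056148051 - 384276336 - 150198136 + 18004327 + 5392783 - 329931 - 63261 + 1002 + 56
= 3345365983698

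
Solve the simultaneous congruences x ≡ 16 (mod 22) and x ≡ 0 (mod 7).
126

Using Chinese Remainder Theorem:
M = 22 × 7 = 154
M1 = 7, M2 = 22
y1 = 7^(-1) mod 22 = 19
y2 = 22^(-1) mod 7 = 1
x = (16×7×19 + 0×22×1) mod 154 = 126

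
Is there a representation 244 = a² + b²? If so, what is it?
10² + 12² (a=10, b=12)

Factorization: 244 = 2^2 × 61
By Fermat: n is sum of two squares iff every prime p ≡ 3 (mod 4) appears to even power.
All primes ≡ 3 (mod 4) appear to even power.
Search a = 0, 1, 2, … for 244 - a² a perfect square: first hit at a = 10: 244 - 100 = 144 = 12².
244 = 10² + 12² = 100 + 144 ✓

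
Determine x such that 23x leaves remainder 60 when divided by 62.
x ≡ 8 (mod 62)

gcd(23, 62) = 1, which divides 60, so solutions exist.
Find 23^(-1) mod 62 by the extended Euclidean algorithm:
62 = 2 × 23 + 16  ⟹  16 = (1)·62 + (-2)·23
23 = 1 × 16 + 7  ⟹  7 = (-1)·62 + (3)·23
16 = 2 × 7 + 2  ⟹  2 = (3)·62 + (-8)·23
7 = 3 × 2 + 1  ⟹  1 = (-10)·62 + (27)·23
So (27)·23 ≡ 1 (mod 62), i.e. 23^(-1) ≡ 27 (mod 62).
x ≡ 27 × 60 = 1620 ≡ 8 (mod 62).
Check: 23 × 8 = 184 ≡ 60 (mod 62).
Unique solution: x ≡ 8 (mod 62)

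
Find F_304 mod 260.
23

Matrix identity: Q^n = [[F_(n+1), F_n], [F_n, F_(n-1)]] with Q = [[1,1],[1,0]].
n = 304 = 100110000₂. Square-and-multiply, entries mod 260:
Q^1 = [[1,1],[1,0]]
Q^2 = (Q^1)² = [[2,1],[1,1]]
Q^4 = (Q^2)² = [[5,3],[3,2]]
Q^9 = (Q^4)²·Q = [[55,34],[34,21]]
Q^19 = (Q^9)²·Q = [[5,21],[21,244]]
Q^38 = (Q^19)² = [[206,29],[29,177]]
Q^76 = (Q^38)² = [[117,187],[187,190]]
Q^152 = (Q^76)² = [[38,209],[209,89]]
Q^304 = (Q^152)² = [[145,23],[23,122]]
F_304 mod 260 = Q^304[0][1] = 23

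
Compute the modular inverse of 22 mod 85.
58

gcd(22, 85) = 1, so the inverse exists.
Extended Euclidean algorithm on (85, 22):
85 = 3 × 22 + 19  ⟹  19 = (1)·85 + (-3)·22
22 = 1 × 19 + 3  ⟹  3 = (-1)·85 + (4)·22
19 = 6 × 3 + 1  ⟹  1 = (7)·85 + (-27)·22
So (-27)·22 ≡ 1 (mod 85), i.e. 22^(-1) ≡ -27 ≡ 58 (mod 85).
Check: 22 × 58 = 1276 ≡ 1 (mod 85)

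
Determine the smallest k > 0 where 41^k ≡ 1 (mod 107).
53

107 is prime, so ord(41) divides φ(107) = 106.
Divisors of 106: 1, 2, 53, 106.
Repeated squaring: 41^1 ≡ 41, 41^2 ≡ 76, 41^4 ≡ 105, 41^8 ≡ 4, 41^16 ≡ 16, 41^32 ≡ 42, 41^64 ≡ 52 (mod 107).
Test 41^d mod 107 for each divisor d in increasing order:
41^1 ≡ 41
41^2 ≡ 76
41^53 = 41^32·41^16·41^4·41^1 ≡ 1  ← first divisor giving 1
The order is 53.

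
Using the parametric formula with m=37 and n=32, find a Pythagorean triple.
(345, 2368, 2393)

Euclid's formula: a = m² - n², b = 2mn, c = m² + n²
m = 37, n = 32
a = 37² - 32² = 1369 - 1024 = 345
b = 2 × 37 × 32 = 2368
c = 37² + 32² = 1369 + 1024 = 2393
Verification: 345² + 2368² = 119025 + 5607424 = 5726449 = 2393² ✓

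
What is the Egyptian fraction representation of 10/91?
1/10 + 1/102 + 1/11603 + 1/269247615

Greedy algorithm:
10/91: ceiling(91/10) = 10, use 1/10
9/910: ceiling(910/9) = 102, use 1/102
2/23205: ceiling(23205/2) = 11603, use 1/11603
1/269247615: ceiling(269247615/1) = 269247615, use 1/269247615
Result: 10/91 = 1/10 + 1/102 + 1/11603 + 1/269247615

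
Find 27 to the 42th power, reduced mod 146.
145

Repeated squaring. Binary of 42 = 101010.
27^1 ≡ 27 (mod 146); 27^2 ≡ 145 (mod 146); 27^4 ≡ 1 (mod 146); 27^8 ≡ 1 (mod 146); 27^16 ≡ 1 (mod 146); 27^32 ≡ 1 (mod 146)
27^42 = 27^2 × 27^8 × 27^32 ≡ 145 (mod 146)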